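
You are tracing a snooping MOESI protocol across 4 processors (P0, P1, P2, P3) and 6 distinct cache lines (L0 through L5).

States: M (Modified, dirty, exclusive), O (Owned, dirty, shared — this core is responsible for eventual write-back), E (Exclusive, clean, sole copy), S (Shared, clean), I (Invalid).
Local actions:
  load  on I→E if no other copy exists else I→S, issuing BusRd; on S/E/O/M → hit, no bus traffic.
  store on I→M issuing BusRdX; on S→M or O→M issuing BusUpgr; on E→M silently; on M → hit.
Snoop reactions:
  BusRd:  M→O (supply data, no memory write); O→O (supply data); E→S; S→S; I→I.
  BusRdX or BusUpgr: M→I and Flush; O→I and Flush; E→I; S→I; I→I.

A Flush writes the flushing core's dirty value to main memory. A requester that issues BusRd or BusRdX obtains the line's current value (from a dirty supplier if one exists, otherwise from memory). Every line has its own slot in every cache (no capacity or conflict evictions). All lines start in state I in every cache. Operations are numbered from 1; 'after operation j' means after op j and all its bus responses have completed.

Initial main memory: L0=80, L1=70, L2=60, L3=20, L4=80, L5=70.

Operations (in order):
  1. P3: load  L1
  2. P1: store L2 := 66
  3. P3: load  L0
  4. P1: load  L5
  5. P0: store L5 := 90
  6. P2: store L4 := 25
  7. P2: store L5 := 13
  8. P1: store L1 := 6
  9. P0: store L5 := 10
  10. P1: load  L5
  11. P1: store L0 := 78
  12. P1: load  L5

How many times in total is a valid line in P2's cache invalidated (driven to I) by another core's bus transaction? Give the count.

  op1 P3: load  L1 → I/I/I/E on L1; bus BusRd; mem=70
  op2 P1: store L2 := 66 → I/M/I/I on L2; bus BusRdX; mem=60
  op3 P3: load  L0 → I/I/I/E on L0; bus BusRd; mem=80
  op4 P1: load  L5 → I/E/I/I on L5; bus BusRd; mem=70
  op5 P0: store L5 := 90 → M/I/I/I on L5; bus BusRdX; mem=70
  op6 P2: store L4 := 25 → I/I/M/I on L4; bus BusRdX; mem=80
  op7 P2: store L5 := 13 → I/I/M/I on L5; bus BusRdX Flush; mem=90
  op8 P1: store L1 := 6 → I/M/I/I on L1; bus BusRdX; mem=70
  op9 P0: store L5 := 10 → M/I/I/I on L5; bus BusRdX Flush; mem=13
  op10 P1: load  L5 → O/S/I/I on L5; bus BusRd; mem=13
  op11 P1: store L0 := 78 → I/M/I/I on L0; bus BusRdX; mem=80
  op12 P1: load  L5 → O/S/I/I on L5; bus (none); mem=13

invalidations = 1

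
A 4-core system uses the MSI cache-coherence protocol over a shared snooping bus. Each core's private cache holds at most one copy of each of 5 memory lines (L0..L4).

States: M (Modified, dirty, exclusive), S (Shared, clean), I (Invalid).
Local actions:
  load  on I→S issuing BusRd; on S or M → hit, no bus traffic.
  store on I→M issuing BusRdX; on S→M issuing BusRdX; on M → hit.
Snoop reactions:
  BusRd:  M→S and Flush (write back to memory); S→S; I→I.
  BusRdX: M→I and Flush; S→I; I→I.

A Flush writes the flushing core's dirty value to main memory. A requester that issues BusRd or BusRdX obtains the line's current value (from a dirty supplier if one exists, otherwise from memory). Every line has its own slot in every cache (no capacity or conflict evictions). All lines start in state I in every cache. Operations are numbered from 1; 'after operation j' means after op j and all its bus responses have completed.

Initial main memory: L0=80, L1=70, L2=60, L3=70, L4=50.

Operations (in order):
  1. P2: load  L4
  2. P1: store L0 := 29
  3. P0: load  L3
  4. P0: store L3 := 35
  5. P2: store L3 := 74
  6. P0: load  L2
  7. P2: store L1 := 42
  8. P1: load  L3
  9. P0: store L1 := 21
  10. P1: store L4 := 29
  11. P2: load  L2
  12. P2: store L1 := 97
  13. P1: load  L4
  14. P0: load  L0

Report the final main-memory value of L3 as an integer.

memory[L3] = 74

  op1 P2: load  L4 → I/I/S/I on L4; bus BusRd; mem=50
  op2 P1: store L0 := 29 → I/M/I/I on L0; bus BusRdX; mem=80
  op3 P0: load  L3 → S/I/I/I on L3; bus BusRd; mem=70
  op4 P0: store L3 := 35 → M/I/I/I on L3; bus BusRdX; mem=70
  op5 P2: store L3 := 74 → I/I/M/I on L3; bus BusRdX Flush; mem=35
  op6 P0: load  L2 → S/I/I/I on L2; bus BusRd; mem=60
  op7 P2: store L1 := 42 → I/I/M/I on L1; bus BusRdX; mem=70
  op8 P1: load  L3 → I/S/S/I on L3; bus BusRd Flush; mem=74
  op9 P0: store L1 := 21 → M/I/I/I on L1; bus BusRdX Flush; mem=42
  op10 P1: store L4 := 29 → I/M/I/I on L4; bus BusRdX; mem=50
  op11 P2: load  L2 → S/I/S/I on L2; bus BusRd; mem=60
  op12 P2: store L1 := 97 → I/I/M/I on L1; bus BusRdX Flush; mem=21
  op13 P1: load  L4 → I/M/I/I on L4; bus (none); mem=50
  op14 P0: load  L0 → S/S/I/I on L0; bus BusRd Flush; mem=29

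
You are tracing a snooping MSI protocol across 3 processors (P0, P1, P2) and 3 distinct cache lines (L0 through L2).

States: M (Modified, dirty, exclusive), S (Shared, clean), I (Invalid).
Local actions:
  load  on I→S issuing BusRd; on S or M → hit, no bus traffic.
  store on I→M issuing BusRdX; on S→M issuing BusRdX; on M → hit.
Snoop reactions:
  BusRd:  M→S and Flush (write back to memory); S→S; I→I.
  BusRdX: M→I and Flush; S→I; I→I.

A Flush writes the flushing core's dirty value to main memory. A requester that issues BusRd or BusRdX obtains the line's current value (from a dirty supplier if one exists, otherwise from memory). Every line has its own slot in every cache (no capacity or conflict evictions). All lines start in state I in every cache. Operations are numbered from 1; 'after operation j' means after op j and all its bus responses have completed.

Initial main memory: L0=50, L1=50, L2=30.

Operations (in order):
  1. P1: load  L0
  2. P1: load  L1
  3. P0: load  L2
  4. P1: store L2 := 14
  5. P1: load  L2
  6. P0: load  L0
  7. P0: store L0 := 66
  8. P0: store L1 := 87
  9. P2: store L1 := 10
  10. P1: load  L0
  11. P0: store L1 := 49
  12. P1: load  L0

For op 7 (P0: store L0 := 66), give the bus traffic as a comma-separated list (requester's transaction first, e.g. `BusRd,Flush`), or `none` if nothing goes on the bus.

bus = BusRdX

[1] P1: load  L0 | P0:I, P1:S(50), P2:I | bus: BusRd
[2] P1: load  L1 | P0:I, P1:S(50), P2:I | bus: BusRd
[3] P0: load  L2 | P0:S(30), P1:I, P2:I | bus: BusRd
[4] P1: store L2 := 14 | P0:I, P1:M(14), P2:I | bus: BusRdX
[5] P1: load  L2 | P0:I, P1:M(14), P2:I | bus: none
[6] P0: load  L0 | P0:S(50), P1:S(50), P2:I | bus: BusRd
[7] P0: store L0 := 66 | P0:M(66), P1:I, P2:I | bus: BusRdX
[8] P0: store L1 := 87 | P0:M(87), P1:I, P2:I | bus: BusRdX
[9] P2: store L1 := 10 | P0:I, P1:I, P2:M(10) | bus: BusRdX,Flush
[10] P1: load  L0 | P0:S(66), P1:S(66), P2:I | bus: BusRd,Flush
[11] P0: store L1 := 49 | P0:M(49), P1:I, P2:I | bus: BusRdX,Flush
[12] P1: load  L0 | P0:S(66), P1:S(66), P2:I | bus: none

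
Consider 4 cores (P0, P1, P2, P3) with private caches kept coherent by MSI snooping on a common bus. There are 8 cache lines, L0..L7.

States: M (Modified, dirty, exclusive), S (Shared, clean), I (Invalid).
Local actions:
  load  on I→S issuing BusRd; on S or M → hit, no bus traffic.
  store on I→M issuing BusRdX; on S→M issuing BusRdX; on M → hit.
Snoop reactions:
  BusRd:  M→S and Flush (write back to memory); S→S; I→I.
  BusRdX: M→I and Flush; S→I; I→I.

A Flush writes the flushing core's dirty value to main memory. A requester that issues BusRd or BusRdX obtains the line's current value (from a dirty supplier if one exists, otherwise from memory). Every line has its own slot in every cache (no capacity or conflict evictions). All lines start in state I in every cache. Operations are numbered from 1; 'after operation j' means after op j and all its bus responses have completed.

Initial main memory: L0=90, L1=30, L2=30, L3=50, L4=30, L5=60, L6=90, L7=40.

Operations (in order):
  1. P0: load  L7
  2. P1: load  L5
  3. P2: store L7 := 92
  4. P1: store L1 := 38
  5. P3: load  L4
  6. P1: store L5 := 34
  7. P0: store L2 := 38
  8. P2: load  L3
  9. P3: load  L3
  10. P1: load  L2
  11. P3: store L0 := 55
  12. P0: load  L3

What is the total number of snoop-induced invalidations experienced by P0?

1. P0: load  L7  bus=[BusRd]  L7: P0=S P1=I P2=I P3=I  mem[L7]=40
2. P1: load  L5  bus=[BusRd]  L5: P0=I P1=S P2=I P3=I  mem[L5]=60
3. P2: store L7 := 92  bus=[BusRdX]  L7: P0=I P1=I P2=M P3=I  mem[L7]=40
4. P1: store L1 := 38  bus=[BusRdX]  L1: P0=I P1=M P2=I P3=I  mem[L1]=30
5. P3: load  L4  bus=[BusRd]  L4: P0=I P1=I P2=I P3=S  mem[L4]=30
6. P1: store L5 := 34  bus=[BusRdX]  L5: P0=I P1=M P2=I P3=I  mem[L5]=60
7. P0: store L2 := 38  bus=[BusRdX]  L2: P0=M P1=I P2=I P3=I  mem[L2]=30
8. P2: load  L3  bus=[BusRd]  L3: P0=I P1=I P2=S P3=I  mem[L3]=50
9. P3: load  L3  bus=[BusRd]  L3: P0=I P1=I P2=S P3=S  mem[L3]=50
10. P1: load  L2  bus=[BusRd,Flush]  L2: P0=S P1=S P2=I P3=I  mem[L2]=38
11. P3: store L0 := 55  bus=[BusRdX]  L0: P0=I P1=I P2=I P3=M  mem[L0]=90
12. P0: load  L3  bus=[BusRd]  L3: P0=S P1=I P2=S P3=S  mem[L3]=50

invalidations = 1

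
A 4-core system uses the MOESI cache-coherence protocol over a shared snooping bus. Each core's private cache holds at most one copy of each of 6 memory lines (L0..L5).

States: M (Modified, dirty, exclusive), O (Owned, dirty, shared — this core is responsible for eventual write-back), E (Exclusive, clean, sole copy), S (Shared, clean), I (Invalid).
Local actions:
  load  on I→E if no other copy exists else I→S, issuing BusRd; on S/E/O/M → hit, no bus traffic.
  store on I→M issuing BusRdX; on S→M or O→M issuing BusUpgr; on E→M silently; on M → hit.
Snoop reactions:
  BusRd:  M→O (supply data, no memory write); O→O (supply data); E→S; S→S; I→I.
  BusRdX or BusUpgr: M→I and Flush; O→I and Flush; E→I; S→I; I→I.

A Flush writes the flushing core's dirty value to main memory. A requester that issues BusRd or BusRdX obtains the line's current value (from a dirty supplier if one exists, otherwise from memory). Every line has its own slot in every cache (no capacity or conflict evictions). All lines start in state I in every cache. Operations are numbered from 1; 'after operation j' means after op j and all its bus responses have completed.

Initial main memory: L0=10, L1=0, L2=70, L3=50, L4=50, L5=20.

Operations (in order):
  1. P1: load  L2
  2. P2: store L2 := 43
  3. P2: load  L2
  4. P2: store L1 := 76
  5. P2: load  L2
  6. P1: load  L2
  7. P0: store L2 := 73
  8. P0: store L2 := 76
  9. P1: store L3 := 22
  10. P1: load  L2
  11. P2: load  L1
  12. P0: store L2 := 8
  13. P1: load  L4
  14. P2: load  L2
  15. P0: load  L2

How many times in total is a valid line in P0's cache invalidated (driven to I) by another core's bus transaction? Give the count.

invalidations = 0

  op1 P1: load  L2 → I/E/I/I on L2; bus BusRd; mem=70
  op2 P2: store L2 := 43 → I/I/M/I on L2; bus BusRdX; mem=70
  op3 P2: load  L2 → I/I/M/I on L2; bus (none); mem=70
  op4 P2: store L1 := 76 → I/I/M/I on L1; bus BusRdX; mem=0
  op5 P2: load  L2 → I/I/M/I on L2; bus (none); mem=70
  op6 P1: load  L2 → I/S/O/I on L2; bus BusRd; mem=70
  op7 P0: store L2 := 73 → M/I/I/I on L2; bus BusRdX Flush; mem=43
  op8 P0: store L2 := 76 → M/I/I/I on L2; bus (none); mem=43
  op9 P1: store L3 := 22 → I/M/I/I on L3; bus BusRdX; mem=50
  op10 P1: load  L2 → O/S/I/I on L2; bus BusRd; mem=43
  op11 P2: load  L1 → I/I/M/I on L1; bus (none); mem=0
  op12 P0: store L2 := 8 → M/I/I/I on L2; bus BusUpgr; mem=43
  op13 P1: load  L4 → I/E/I/I on L4; bus BusRd; mem=50
  op14 P2: load  L2 → O/I/S/I on L2; bus BusRd; mem=43
  op15 P0: load  L2 → O/I/S/I on L2; bus (none); mem=43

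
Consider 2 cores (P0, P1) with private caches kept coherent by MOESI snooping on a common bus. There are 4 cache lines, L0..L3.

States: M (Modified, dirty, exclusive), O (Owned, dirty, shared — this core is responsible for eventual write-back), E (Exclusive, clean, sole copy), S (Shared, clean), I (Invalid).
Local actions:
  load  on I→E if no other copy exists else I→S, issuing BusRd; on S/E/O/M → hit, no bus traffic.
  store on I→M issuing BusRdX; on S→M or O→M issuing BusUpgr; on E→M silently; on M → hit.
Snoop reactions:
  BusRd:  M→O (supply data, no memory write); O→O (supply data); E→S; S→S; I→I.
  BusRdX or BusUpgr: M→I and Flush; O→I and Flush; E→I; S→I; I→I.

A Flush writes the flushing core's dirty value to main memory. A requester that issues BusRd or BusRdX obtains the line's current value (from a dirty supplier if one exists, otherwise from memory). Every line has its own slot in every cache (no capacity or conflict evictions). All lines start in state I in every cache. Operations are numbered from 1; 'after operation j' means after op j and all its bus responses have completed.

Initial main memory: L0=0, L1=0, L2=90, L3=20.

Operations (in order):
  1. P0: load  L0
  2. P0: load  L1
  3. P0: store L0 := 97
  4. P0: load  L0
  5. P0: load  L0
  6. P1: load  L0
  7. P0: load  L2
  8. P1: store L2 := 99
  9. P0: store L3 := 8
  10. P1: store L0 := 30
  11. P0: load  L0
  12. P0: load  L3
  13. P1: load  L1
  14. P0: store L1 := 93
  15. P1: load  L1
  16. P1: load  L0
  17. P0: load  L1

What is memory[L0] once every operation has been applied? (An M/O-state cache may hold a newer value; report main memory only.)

memory[L0] = 97

1. P0: load  L0  bus=[BusRd]  L0: P0=E P1=I  mem[L0]=0
2. P0: load  L1  bus=[BusRd]  L1: P0=E P1=I  mem[L1]=0
3. P0: store L0 := 97  bus=[-]  L0: P0=M P1=I  mem[L0]=0
4. P0: load  L0  bus=[-]  L0: P0=M P1=I  mem[L0]=0
5. P0: load  L0  bus=[-]  L0: P0=M P1=I  mem[L0]=0
6. P1: load  L0  bus=[BusRd]  L0: P0=O P1=S  mem[L0]=0
7. P0: load  L2  bus=[BusRd]  L2: P0=E P1=I  mem[L2]=90
8. P1: store L2 := 99  bus=[BusRdX]  L2: P0=I P1=M  mem[L2]=90
9. P0: store L3 := 8  bus=[BusRdX]  L3: P0=M P1=I  mem[L3]=20
10. P1: store L0 := 30  bus=[BusUpgr,Flush]  L0: P0=I P1=M  mem[L0]=97
11. P0: load  L0  bus=[BusRd]  L0: P0=S P1=O  mem[L0]=97
12. P0: load  L3  bus=[-]  L3: P0=M P1=I  mem[L3]=20
13. P1: load  L1  bus=[BusRd]  L1: P0=S P1=S  mem[L1]=0
14. P0: store L1 := 93  bus=[BusUpgr]  L1: P0=M P1=I  mem[L1]=0
15. P1: load  L1  bus=[BusRd]  L1: P0=O P1=S  mem[L1]=0
16. P1: load  L0  bus=[-]  L0: P0=S P1=O  mem[L0]=97
17. P0: load  L1  bus=[-]  L1: P0=O P1=S  mem[L1]=0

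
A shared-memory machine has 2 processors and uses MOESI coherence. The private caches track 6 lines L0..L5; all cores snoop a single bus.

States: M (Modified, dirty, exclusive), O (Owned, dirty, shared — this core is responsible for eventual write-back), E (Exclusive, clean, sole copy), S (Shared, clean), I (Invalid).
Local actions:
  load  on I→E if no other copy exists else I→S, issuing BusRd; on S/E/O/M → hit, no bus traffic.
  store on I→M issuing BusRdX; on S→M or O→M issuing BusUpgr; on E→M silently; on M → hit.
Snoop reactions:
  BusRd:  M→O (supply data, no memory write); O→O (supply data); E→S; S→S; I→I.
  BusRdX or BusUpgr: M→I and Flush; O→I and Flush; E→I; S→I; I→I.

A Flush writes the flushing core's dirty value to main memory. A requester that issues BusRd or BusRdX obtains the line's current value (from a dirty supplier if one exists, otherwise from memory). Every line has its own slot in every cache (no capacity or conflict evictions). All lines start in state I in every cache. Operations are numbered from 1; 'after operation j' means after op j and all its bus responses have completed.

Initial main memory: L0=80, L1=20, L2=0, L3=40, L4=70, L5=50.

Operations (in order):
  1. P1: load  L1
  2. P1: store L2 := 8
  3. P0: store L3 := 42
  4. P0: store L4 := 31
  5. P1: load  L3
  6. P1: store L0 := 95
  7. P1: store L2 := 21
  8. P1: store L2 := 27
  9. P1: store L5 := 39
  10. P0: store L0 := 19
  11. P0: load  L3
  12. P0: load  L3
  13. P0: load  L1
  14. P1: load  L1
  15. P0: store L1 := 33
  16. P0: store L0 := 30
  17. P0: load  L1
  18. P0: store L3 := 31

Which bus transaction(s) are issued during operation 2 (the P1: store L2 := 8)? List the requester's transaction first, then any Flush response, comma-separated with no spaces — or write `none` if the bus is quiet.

step 1: P1: load  L1  ⟶  IE  (L1)  txn=BusRd  M[L1]=20
step 2: P1: store L2 := 8  ⟶  IM  (L2)  txn=BusRdX  M[L2]=0
step 3: P0: store L3 := 42  ⟶  MI  (L3)  txn=BusRdX  M[L3]=40
step 4: P0: store L4 := 31  ⟶  MI  (L4)  txn=BusRdX  M[L4]=70
step 5: P1: load  L3  ⟶  OS  (L3)  txn=BusRd  M[L3]=40
step 6: P1: store L0 := 95  ⟶  IM  (L0)  txn=BusRdX  M[L0]=80
step 7: P1: store L2 := 21  ⟶  IM  (L2)  txn=∅  M[L2]=0
step 8: P1: store L2 := 27  ⟶  IM  (L2)  txn=∅  M[L2]=0
step 9: P1: store L5 := 39  ⟶  IM  (L5)  txn=BusRdX  M[L5]=50
step 10: P0: store L0 := 19  ⟶  MI  (L0)  txn=BusRdX+Flush  M[L0]=95
step 11: P0: load  L3  ⟶  OS  (L3)  txn=∅  M[L3]=40
step 12: P0: load  L3  ⟶  OS  (L3)  txn=∅  M[L3]=40
step 13: P0: load  L1  ⟶  SS  (L1)  txn=BusRd  M[L1]=20
step 14: P1: load  L1  ⟶  SS  (L1)  txn=∅  M[L1]=20
step 15: P0: store L1 := 33  ⟶  MI  (L1)  txn=BusUpgr  M[L1]=20
step 16: P0: store L0 := 30  ⟶  MI  (L0)  txn=∅  M[L0]=95
step 17: P0: load  L1  ⟶  MI  (L1)  txn=∅  M[L1]=20
step 18: P0: store L3 := 31  ⟶  MI  (L3)  txn=BusUpgr  M[L3]=40

bus = BusRdX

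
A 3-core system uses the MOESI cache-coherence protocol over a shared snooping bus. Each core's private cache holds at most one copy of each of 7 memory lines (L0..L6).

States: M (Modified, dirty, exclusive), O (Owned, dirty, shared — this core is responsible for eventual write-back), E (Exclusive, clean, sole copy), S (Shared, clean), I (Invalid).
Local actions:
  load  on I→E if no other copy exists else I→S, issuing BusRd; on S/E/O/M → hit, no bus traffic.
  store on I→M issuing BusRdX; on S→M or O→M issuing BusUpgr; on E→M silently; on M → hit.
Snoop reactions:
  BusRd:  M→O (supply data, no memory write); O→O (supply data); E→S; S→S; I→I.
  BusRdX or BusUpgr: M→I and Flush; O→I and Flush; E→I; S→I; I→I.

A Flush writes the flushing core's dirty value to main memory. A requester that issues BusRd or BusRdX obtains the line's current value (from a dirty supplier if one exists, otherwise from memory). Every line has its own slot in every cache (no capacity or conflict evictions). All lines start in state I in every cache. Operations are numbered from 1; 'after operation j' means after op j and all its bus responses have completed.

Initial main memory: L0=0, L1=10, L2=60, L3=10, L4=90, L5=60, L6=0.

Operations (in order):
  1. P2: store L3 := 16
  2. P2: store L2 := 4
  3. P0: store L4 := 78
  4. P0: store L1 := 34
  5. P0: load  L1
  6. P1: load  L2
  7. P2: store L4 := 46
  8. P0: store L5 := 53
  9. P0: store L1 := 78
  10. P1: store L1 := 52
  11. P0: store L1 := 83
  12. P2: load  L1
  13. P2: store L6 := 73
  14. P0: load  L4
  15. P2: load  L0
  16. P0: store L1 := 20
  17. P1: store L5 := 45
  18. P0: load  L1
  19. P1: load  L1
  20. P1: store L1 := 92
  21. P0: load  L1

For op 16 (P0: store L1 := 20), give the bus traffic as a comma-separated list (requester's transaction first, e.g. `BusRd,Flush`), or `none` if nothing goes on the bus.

  op1 P2: store L3 := 16 → I/I/M on L3; bus BusRdX; mem=10
  op2 P2: store L2 := 4 → I/I/M on L2; bus BusRdX; mem=60
  op3 P0: store L4 := 78 → M/I/I on L4; bus BusRdX; mem=90
  op4 P0: store L1 := 34 → M/I/I on L1; bus BusRdX; mem=10
  op5 P0: load  L1 → M/I/I on L1; bus (none); mem=10
  op6 P1: load  L2 → I/S/O on L2; bus BusRd; mem=60
  op7 P2: store L4 := 46 → I/I/M on L4; bus BusRdX Flush; mem=78
  op8 P0: store L5 := 53 → M/I/I on L5; bus BusRdX; mem=60
  op9 P0: store L1 := 78 → M/I/I on L1; bus (none); mem=10
  op10 P1: store L1 := 52 → I/M/I on L1; bus BusRdX Flush; mem=78
  op11 P0: store L1 := 83 → M/I/I on L1; bus BusRdX Flush; mem=52
  op12 P2: load  L1 → O/I/S on L1; bus BusRd; mem=52
  op13 P2: store L6 := 73 → I/I/M on L6; bus BusRdX; mem=0
  op14 P0: load  L4 → S/I/O on L4; bus BusRd; mem=78
  op15 P2: load  L0 → I/I/E on L0; bus BusRd; mem=0
  op16 P0: store L1 := 20 → M/I/I on L1; bus BusUpgr; mem=52
  op17 P1: store L5 := 45 → I/M/I on L5; bus BusRdX Flush; mem=53
  op18 P0: load  L1 → M/I/I on L1; bus (none); mem=52
  op19 P1: load  L1 → O/S/I on L1; bus BusRd; mem=52
  op20 P1: store L1 := 92 → I/M/I on L1; bus BusUpgr Flush; mem=20
  op21 P0: load  L1 → S/O/I on L1; bus BusRd; mem=20

bus = BusUpgr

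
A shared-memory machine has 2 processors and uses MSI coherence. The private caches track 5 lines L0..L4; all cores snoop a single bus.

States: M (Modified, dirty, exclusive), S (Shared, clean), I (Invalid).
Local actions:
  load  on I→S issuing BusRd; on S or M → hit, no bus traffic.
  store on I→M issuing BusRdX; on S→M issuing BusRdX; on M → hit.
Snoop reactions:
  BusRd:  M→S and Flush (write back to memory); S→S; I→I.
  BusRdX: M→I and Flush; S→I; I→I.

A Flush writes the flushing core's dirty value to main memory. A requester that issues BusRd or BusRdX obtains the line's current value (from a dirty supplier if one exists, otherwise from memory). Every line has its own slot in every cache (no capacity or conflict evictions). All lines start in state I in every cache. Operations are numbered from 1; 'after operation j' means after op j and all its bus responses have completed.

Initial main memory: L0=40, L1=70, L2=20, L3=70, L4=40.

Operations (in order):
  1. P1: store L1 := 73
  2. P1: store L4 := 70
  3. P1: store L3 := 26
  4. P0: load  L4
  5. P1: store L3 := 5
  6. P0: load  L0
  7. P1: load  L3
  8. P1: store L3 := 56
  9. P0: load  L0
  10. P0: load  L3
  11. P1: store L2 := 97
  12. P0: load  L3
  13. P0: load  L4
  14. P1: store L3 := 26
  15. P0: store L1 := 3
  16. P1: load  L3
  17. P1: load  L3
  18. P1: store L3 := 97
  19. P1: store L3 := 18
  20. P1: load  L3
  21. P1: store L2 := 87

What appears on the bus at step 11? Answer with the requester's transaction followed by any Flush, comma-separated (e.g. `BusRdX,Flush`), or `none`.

step 1: P1: store L1 := 73  ⟶  IM  (L1)  txn=BusRdX  M[L1]=70
step 2: P1: store L4 := 70  ⟶  IM  (L4)  txn=BusRdX  M[L4]=40
step 3: P1: store L3 := 26  ⟶  IM  (L3)  txn=BusRdX  M[L3]=70
step 4: P0: load  L4  ⟶  SS  (L4)  txn=BusRd+Flush  M[L4]=70
step 5: P1: store L3 := 5  ⟶  IM  (L3)  txn=∅  M[L3]=70
step 6: P0: load  L0  ⟶  SI  (L0)  txn=BusRd  M[L0]=40
step 7: P1: load  L3  ⟶  IM  (L3)  txn=∅  M[L3]=70
step 8: P1: store L3 := 56  ⟶  IM  (L3)  txn=∅  M[L3]=70
step 9: P0: load  L0  ⟶  SI  (L0)  txn=∅  M[L0]=40
step 10: P0: load  L3  ⟶  SS  (L3)  txn=BusRd+Flush  M[L3]=56
step 11: P1: store L2 := 97  ⟶  IM  (L2)  txn=BusRdX  M[L2]=20
step 12: P0: load  L3  ⟶  SS  (L3)  txn=∅  M[L3]=56
step 13: P0: load  L4  ⟶  SS  (L4)  txn=∅  M[L4]=70
step 14: P1: store L3 := 26  ⟶  IM  (L3)  txn=BusRdX  M[L3]=56
step 15: P0: store L1 := 3  ⟶  MI  (L1)  txn=BusRdX+Flush  M[L1]=73
step 16: P1: load  L3  ⟶  IM  (L3)  txn=∅  M[L3]=56
step 17: P1: load  L3  ⟶  IM  (L3)  txn=∅  M[L3]=56
step 18: P1: store L3 := 97  ⟶  IM  (L3)  txn=∅  M[L3]=56
step 19: P1: store L3 := 18  ⟶  IM  (L3)  txn=∅  M[L3]=56
step 20: P1: load  L3  ⟶  IM  (L3)  txn=∅  M[L3]=56
step 21: P1: store L2 := 87  ⟶  IM  (L2)  txn=∅  M[L2]=20

bus = BusRdX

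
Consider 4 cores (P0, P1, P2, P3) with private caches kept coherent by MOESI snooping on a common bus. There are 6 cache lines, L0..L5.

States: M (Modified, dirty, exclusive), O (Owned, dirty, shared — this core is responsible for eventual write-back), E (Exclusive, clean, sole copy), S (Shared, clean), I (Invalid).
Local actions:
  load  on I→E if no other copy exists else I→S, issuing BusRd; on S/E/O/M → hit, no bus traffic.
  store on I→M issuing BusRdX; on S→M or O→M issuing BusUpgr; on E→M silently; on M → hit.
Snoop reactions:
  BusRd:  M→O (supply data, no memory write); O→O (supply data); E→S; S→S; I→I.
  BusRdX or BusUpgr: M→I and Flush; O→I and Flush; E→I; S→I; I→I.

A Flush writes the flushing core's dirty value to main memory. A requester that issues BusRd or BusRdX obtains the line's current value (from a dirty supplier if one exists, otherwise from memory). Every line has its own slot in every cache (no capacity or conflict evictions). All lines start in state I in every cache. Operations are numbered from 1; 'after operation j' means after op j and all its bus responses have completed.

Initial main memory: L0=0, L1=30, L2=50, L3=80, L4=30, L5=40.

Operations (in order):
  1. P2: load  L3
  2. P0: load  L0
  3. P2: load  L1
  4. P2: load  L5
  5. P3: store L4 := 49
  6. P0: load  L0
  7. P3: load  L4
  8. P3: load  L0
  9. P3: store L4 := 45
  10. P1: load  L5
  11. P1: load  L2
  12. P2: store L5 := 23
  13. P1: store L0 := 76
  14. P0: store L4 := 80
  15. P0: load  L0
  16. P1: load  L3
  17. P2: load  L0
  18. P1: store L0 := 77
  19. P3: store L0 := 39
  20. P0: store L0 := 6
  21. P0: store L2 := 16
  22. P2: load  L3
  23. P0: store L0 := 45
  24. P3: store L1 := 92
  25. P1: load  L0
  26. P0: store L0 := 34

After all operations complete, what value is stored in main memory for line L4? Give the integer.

step 1: P2: load  L3  ⟶  IIEI  (L3)  txn=BusRd  M[L3]=80
step 2: P0: load  L0  ⟶  EIII  (L0)  txn=BusRd  M[L0]=0
step 3: P2: load  L1  ⟶  IIEI  (L1)  txn=BusRd  M[L1]=30
step 4: P2: load  L5  ⟶  IIEI  (L5)  txn=BusRd  M[L5]=40
step 5: P3: store L4 := 49  ⟶  IIIM  (L4)  txn=BusRdX  M[L4]=30
step 6: P0: load  L0  ⟶  EIII  (L0)  txn=∅  M[L0]=0
step 7: P3: load  L4  ⟶  IIIM  (L4)  txn=∅  M[L4]=30
step 8: P3: load  L0  ⟶  SIIS  (L0)  txn=BusRd  M[L0]=0
step 9: P3: store L4 := 45  ⟶  IIIM  (L4)  txn=∅  M[L4]=30
step 10: P1: load  L5  ⟶  ISSI  (L5)  txn=BusRd  M[L5]=40
step 11: P1: load  L2  ⟶  IEII  (L2)  txn=BusRd  M[L2]=50
step 12: P2: store L5 := 23  ⟶  IIMI  (L5)  txn=BusUpgr  M[L5]=40
step 13: P1: store L0 := 76  ⟶  IMII  (L0)  txn=BusRdX  M[L0]=0
step 14: P0: store L4 := 80  ⟶  MIII  (L4)  txn=BusRdX+Flush  M[L4]=45
step 15: P0: load  L0  ⟶  SOII  (L0)  txn=BusRd  M[L0]=0
step 16: P1: load  L3  ⟶  ISSI  (L3)  txn=BusRd  M[L3]=80
step 17: P2: load  L0  ⟶  SOSI  (L0)  txn=BusRd  M[L0]=0
step 18: P1: store L0 := 77  ⟶  IMII  (L0)  txn=BusUpgr  M[L0]=0
step 19: P3: store L0 := 39  ⟶  IIIM  (L0)  txn=BusRdX+Flush  M[L0]=77
step 20: P0: store L0 := 6  ⟶  MIII  (L0)  txn=BusRdX+Flush  M[L0]=39
step 21: P0: store L2 := 16  ⟶  MIII  (L2)  txn=BusRdX  M[L2]=50
step 22: P2: load  L3  ⟶  ISSI  (L3)  txn=∅  M[L3]=80
step 23: P0: store L0 := 45  ⟶  MIII  (L0)  txn=∅  M[L0]=39
step 24: P3: store L1 := 92  ⟶  IIIM  (L1)  txn=BusRdX  M[L1]=30
step 25: P1: load  L0  ⟶  OSII  (L0)  txn=BusRd  M[L0]=39
step 26: P0: store L0 := 34  ⟶  MIII  (L0)  txn=BusUpgr  M[L0]=39

memory[L4] = 45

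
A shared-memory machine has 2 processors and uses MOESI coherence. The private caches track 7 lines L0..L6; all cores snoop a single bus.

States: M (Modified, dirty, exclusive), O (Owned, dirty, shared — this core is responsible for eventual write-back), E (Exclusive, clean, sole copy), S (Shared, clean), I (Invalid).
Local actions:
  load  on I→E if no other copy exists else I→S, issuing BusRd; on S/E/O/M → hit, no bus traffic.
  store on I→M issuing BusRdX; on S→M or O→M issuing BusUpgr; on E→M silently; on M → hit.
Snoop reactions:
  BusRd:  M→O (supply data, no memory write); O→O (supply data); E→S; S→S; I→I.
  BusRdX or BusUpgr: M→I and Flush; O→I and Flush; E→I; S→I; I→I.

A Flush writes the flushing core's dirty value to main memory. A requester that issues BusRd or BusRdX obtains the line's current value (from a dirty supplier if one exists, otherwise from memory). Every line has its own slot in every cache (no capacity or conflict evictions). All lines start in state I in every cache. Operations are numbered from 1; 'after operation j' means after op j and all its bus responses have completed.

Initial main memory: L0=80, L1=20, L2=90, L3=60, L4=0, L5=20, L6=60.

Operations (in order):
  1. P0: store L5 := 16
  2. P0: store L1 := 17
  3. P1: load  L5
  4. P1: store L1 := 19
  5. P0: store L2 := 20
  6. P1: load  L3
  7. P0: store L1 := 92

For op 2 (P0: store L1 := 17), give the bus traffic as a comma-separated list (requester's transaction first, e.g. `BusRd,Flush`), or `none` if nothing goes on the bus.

  op1 P0: store L5 := 16 → M/I on L5; bus BusRdX; mem=20
  op2 P0: store L1 := 17 → M/I on L1; bus BusRdX; mem=20
  op3 P1: load  L5 → O/S on L5; bus BusRd; mem=20
  op4 P1: store L1 := 19 → I/M on L1; bus BusRdX Flush; mem=17
  op5 P0: store L2 := 20 → M/I on L2; bus BusRdX; mem=90
  op6 P1: load  L3 → I/E on L3; bus BusRd; mem=60
  op7 P0: store L1 := 92 → M/I on L1; bus BusRdX Flush; mem=19

bus = BusRdX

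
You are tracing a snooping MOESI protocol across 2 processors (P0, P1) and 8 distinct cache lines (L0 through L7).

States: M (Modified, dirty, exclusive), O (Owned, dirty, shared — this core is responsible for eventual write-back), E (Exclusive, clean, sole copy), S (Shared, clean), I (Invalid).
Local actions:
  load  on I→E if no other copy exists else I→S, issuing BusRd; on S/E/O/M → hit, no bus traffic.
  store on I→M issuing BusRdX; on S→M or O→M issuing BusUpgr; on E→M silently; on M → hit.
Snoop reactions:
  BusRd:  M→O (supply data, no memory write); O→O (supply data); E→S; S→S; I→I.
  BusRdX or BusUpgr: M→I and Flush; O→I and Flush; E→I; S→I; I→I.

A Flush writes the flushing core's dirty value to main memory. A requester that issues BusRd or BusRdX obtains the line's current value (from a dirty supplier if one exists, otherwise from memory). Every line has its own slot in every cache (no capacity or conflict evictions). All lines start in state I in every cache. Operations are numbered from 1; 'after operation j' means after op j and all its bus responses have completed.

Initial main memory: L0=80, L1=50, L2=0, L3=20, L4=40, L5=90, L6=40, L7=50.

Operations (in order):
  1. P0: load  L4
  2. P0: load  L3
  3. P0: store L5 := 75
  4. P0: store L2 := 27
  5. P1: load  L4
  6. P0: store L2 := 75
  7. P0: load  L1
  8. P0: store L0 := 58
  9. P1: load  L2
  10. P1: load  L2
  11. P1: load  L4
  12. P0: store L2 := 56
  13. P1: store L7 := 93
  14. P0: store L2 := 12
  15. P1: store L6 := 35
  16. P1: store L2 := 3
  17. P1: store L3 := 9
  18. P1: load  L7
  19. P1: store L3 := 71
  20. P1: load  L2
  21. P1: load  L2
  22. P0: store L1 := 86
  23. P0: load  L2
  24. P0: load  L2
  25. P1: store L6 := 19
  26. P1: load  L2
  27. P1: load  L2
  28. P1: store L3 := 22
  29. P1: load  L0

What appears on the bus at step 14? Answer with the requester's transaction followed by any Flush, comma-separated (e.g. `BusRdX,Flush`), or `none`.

bus = none

1. P0: load  L4  bus=[BusRd]  L4: P0=E P1=I  mem[L4]=40
2. P0: load  L3  bus=[BusRd]  L3: P0=E P1=I  mem[L3]=20
3. P0: store L5 := 75  bus=[BusRdX]  L5: P0=M P1=I  mem[L5]=90
4. P0: store L2 := 27  bus=[BusRdX]  L2: P0=M P1=I  mem[L2]=0
5. P1: load  L4  bus=[BusRd]  L4: P0=S P1=S  mem[L4]=40
6. P0: store L2 := 75  bus=[-]  L2: P0=M P1=I  mem[L2]=0
7. P0: load  L1  bus=[BusRd]  L1: P0=E P1=I  mem[L1]=50
8. P0: store L0 := 58  bus=[BusRdX]  L0: P0=M P1=I  mem[L0]=80
9. P1: load  L2  bus=[BusRd]  L2: P0=O P1=S  mem[L2]=0
10. P1: load  L2  bus=[-]  L2: P0=O P1=S  mem[L2]=0
11. P1: load  L4  bus=[-]  L4: P0=S P1=S  mem[L4]=40
12. P0: store L2 := 56  bus=[BusUpgr]  L2: P0=M P1=I  mem[L2]=0
13. P1: store L7 := 93  bus=[BusRdX]  L7: P0=I P1=M  mem[L7]=50
14. P0: store L2 := 12  bus=[-]  L2: P0=M P1=I  mem[L2]=0
15. P1: store L6 := 35  bus=[BusRdX]  L6: P0=I P1=M  mem[L6]=40
16. P1: store L2 := 3  bus=[BusRdX,Flush]  L2: P0=I P1=M  mem[L2]=12
17. P1: store L3 := 9  bus=[BusRdX]  L3: P0=I P1=M  mem[L3]=20
18. P1: load  L7  bus=[-]  L7: P0=I P1=M  mem[L7]=50
19. P1: store L3 := 71  bus=[-]  L3: P0=I P1=M  mem[L3]=20
20. P1: load  L2  bus=[-]  L2: P0=I P1=M  mem[L2]=12
21. P1: load  L2  bus=[-]  L2: P0=I P1=M  mem[L2]=12
22. P0: store L1 := 86  bus=[-]  L1: P0=M P1=I  mem[L1]=50
23. P0: load  L2  bus=[BusRd]  L2: P0=S P1=O  mem[L2]=12
24. P0: load  L2  bus=[-]  L2: P0=S P1=O  mem[L2]=12
25. P1: store L6 := 19  bus=[-]  L6: P0=I P1=M  mem[L6]=40
26. P1: load  L2  bus=[-]  L2: P0=S P1=O  mem[L2]=12
27. P1: load  L2  bus=[-]  L2: P0=S P1=O  mem[L2]=12
28. P1: store L3 := 22  bus=[-]  L3: P0=I P1=M  mem[L3]=20
29. P1: load  L0  bus=[BusRd]  L0: P0=O P1=S  mem[L0]=80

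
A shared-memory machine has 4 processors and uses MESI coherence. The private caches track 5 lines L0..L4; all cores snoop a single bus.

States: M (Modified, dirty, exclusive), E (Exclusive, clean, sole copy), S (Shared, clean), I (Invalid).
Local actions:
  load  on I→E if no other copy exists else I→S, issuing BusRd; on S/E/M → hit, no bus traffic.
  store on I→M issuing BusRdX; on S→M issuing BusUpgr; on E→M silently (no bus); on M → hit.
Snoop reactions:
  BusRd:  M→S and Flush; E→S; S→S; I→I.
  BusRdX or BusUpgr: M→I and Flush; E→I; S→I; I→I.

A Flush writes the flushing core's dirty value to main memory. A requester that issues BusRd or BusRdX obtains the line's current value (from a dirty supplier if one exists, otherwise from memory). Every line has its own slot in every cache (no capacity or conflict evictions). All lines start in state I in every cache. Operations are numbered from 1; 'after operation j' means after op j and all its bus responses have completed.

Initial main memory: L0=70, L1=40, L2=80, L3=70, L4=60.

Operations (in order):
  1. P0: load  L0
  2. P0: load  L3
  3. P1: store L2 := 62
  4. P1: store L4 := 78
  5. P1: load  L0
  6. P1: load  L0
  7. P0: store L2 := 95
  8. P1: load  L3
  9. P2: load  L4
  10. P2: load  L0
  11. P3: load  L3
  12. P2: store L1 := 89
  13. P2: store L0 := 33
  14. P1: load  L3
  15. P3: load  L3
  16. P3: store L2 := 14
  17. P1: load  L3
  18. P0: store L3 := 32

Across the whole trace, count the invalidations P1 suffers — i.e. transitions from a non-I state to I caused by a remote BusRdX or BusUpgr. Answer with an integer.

invalidations = 3

[1] P0: load  L0 | P0:E(70), P1:I, P2:I, P3:I | bus: BusRd
[2] P0: load  L3 | P0:E(70), P1:I, P2:I, P3:I | bus: BusRd
[3] P1: store L2 := 62 | P0:I, P1:M(62), P2:I, P3:I | bus: BusRdX
[4] P1: store L4 := 78 | P0:I, P1:M(78), P2:I, P3:I | bus: BusRdX
[5] P1: load  L0 | P0:S(70), P1:S(70), P2:I, P3:I | bus: BusRd
[6] P1: load  L0 | P0:S(70), P1:S(70), P2:I, P3:I | bus: none
[7] P0: store L2 := 95 | P0:M(95), P1:I, P2:I, P3:I | bus: BusRdX,Flush
[8] P1: load  L3 | P0:S(70), P1:S(70), P2:I, P3:I | bus: BusRd
[9] P2: load  L4 | P0:I, P1:S(78), P2:S(78), P3:I | bus: BusRd,Flush
[10] P2: load  L0 | P0:S(70), P1:S(70), P2:S(70), P3:I | bus: BusRd
[11] P3: load  L3 | P0:S(70), P1:S(70), P2:I, P3:S(70) | bus: BusRd
[12] P2: store L1 := 89 | P0:I, P1:I, P2:M(89), P3:I | bus: BusRdX
[13] P2: store L0 := 33 | P0:I, P1:I, P2:M(33), P3:I | bus: BusUpgr
[14] P1: load  L3 | P0:S(70), P1:S(70), P2:I, P3:S(70) | bus: none
[15] P3: load  L3 | P0:S(70), P1:S(70), P2:I, P3:S(70) | bus: none
[16] P3: store L2 := 14 | P0:I, P1:I, P2:I, P3:M(14) | bus: BusRdX,Flush
[17] P1: load  L3 | P0:S(70), P1:S(70), P2:I, P3:S(70) | bus: none
[18] P0: store L3 := 32 | P0:M(32), P1:I, P2:I, P3:I | bus: BusUpgr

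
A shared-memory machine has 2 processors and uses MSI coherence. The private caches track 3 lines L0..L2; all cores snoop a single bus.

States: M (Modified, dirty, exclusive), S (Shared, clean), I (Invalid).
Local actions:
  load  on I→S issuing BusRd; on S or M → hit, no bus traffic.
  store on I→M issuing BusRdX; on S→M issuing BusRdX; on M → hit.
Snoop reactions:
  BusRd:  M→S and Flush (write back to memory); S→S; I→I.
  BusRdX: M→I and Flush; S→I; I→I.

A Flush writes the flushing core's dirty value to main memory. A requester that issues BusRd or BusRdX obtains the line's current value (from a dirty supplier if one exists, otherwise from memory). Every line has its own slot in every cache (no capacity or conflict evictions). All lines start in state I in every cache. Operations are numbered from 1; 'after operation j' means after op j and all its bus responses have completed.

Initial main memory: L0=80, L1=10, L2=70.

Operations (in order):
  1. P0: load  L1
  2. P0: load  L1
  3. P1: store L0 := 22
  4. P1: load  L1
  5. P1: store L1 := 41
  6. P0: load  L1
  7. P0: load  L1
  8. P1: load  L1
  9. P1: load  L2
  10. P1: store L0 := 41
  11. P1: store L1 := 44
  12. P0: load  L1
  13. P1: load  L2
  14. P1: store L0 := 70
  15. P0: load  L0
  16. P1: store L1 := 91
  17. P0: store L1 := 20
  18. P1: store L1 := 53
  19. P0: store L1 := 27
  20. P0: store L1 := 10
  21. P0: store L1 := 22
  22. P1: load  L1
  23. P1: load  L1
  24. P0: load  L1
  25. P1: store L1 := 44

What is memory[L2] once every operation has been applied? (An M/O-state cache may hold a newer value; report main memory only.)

1. P0: load  L1  bus=[BusRd]  L1: P0=S P1=I  mem[L1]=10
2. P0: load  L1  bus=[-]  L1: P0=S P1=I  mem[L1]=10
3. P1: store L0 := 22  bus=[BusRdX]  L0: P0=I P1=M  mem[L0]=80
4. P1: load  L1  bus=[BusRd]  L1: P0=S P1=S  mem[L1]=10
5. P1: store L1 := 41  bus=[BusRdX]  L1: P0=I P1=M  mem[L1]=10
6. P0: load  L1  bus=[BusRd,Flush]  L1: P0=S P1=S  mem[L1]=41
7. P0: load  L1  bus=[-]  L1: P0=S P1=S  mem[L1]=41
8. P1: load  L1  bus=[-]  L1: P0=S P1=S  mem[L1]=41
9. P1: load  L2  bus=[BusRd]  L2: P0=I P1=S  mem[L2]=70
10. P1: store L0 := 41  bus=[-]  L0: P0=I P1=M  mem[L0]=80
11. P1: store L1 := 44  bus=[BusRdX]  L1: P0=I P1=M  mem[L1]=41
12. P0: load  L1  bus=[BusRd,Flush]  L1: P0=S P1=S  mem[L1]=44
13. P1: load  L2  bus=[-]  L2: P0=I P1=S  mem[L2]=70
14. P1: store L0 := 70  bus=[-]  L0: P0=I P1=M  mem[L0]=80
15. P0: load  L0  bus=[BusRd,Flush]  L0: P0=S P1=S  mem[L0]=70
16. P1: store L1 := 91  bus=[BusRdX]  L1: P0=I P1=M  mem[L1]=44
17. P0: store L1 := 20  bus=[BusRdX,Flush]  L1: P0=M P1=I  mem[L1]=91
18. P1: store L1 := 53  bus=[BusRdX,Flush]  L1: P0=I P1=M  mem[L1]=20
19. P0: store L1 := 27  bus=[BusRdX,Flush]  L1: P0=M P1=I  mem[L1]=53
20. P0: store L1 := 10  bus=[-]  L1: P0=M P1=I  mem[L1]=53
21. P0: store L1 := 22  bus=[-]  L1: P0=M P1=I  mem[L1]=53
22. P1: load  L1  bus=[BusRd,Flush]  L1: P0=S P1=S  mem[L1]=22
23. P1: load  L1  bus=[-]  L1: P0=S P1=S  mem[L1]=22
24. P0: load  L1  bus=[-]  L1: P0=S P1=S  mem[L1]=22
25. P1: store L1 := 44  bus=[BusRdX]  L1: P0=I P1=M  mem[L1]=22

memory[L2] = 70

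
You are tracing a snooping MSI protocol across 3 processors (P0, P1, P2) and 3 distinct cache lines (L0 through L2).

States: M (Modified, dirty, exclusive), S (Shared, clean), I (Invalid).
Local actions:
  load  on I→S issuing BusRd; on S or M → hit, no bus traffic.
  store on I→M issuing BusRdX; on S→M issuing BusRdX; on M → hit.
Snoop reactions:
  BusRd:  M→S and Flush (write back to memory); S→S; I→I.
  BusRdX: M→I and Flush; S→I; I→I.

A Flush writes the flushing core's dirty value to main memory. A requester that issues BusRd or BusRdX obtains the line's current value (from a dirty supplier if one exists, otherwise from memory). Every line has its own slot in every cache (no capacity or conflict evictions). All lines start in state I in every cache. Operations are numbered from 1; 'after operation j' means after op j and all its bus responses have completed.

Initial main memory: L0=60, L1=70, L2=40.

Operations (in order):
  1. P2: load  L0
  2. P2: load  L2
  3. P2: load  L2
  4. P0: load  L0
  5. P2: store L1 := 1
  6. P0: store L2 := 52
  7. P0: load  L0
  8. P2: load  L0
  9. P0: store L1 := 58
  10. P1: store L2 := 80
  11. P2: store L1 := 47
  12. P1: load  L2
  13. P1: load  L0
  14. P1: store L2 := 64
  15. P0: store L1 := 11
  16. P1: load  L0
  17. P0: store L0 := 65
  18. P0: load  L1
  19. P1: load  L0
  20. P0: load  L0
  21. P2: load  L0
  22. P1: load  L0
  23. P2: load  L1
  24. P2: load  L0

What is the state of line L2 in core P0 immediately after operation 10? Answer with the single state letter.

state = I

  op1 P2: load  L0 → I/I/S on L0; bus BusRd; mem=60
  op2 P2: load  L2 → I/I/S on L2; bus BusRd; mem=40
  op3 P2: load  L2 → I/I/S on L2; bus (none); mem=40
  op4 P0: load  L0 → S/I/S on L0; bus BusRd; mem=60
  op5 P2: store L1 := 1 → I/I/M on L1; bus BusRdX; mem=70
  op6 P0: store L2 := 52 → M/I/I on L2; bus BusRdX; mem=40
  op7 P0: load  L0 → S/I/S on L0; bus (none); mem=60
  op8 P2: load  L0 → S/I/S on L0; bus (none); mem=60
  op9 P0: store L1 := 58 → M/I/I on L1; bus BusRdX Flush; mem=1
  op10 P1: store L2 := 80 → I/M/I on L2; bus BusRdX Flush; mem=52
  op11 P2: store L1 := 47 → I/I/M on L1; bus BusRdX Flush; mem=58
  op12 P1: load  L2 → I/M/I on L2; bus (none); mem=52
  op13 P1: load  L0 → S/S/S on L0; bus BusRd; mem=60
  op14 P1: store L2 := 64 → I/M/I on L2; bus (none); mem=52
  op15 P0: store L1 := 11 → M/I/I on L1; bus BusRdX Flush; mem=47
  op16 P1: load  L0 → S/S/S on L0; bus (none); mem=60
  op17 P0: store L0 := 65 → M/I/I on L0; bus BusRdX; mem=60
  op18 P0: load  L1 → M/I/I on L1; bus (none); mem=47
  op19 P1: load  L0 → S/S/I on L0; bus BusRd Flush; mem=65
  op20 P0: load  L0 → S/S/I on L0; bus (none); mem=65
  op21 P2: load  L0 → S/S/S on L0; bus BusRd; mem=65
  op22 P1: load  L0 → S/S/S on L0; bus (none); mem=65
  op23 P2: load  L1 → S/I/S on L1; bus BusRd Flush; mem=11
  op24 P2: load  L0 → S/S/S on L0; bus (none); mem=65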